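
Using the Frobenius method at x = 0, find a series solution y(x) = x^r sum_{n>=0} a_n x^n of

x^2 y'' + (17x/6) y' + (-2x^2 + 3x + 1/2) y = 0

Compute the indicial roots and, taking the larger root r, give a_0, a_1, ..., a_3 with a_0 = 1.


Write in Frobenius form y'' + (p(x)/x) y' + (q(x)/x^2) y = 0:
  p(x) = 17/6,  q(x) = -2x^2 + 3x + 1/2.
Indicial equation: r(r-1) + (17/6) r + (1/2) = 0 -> roots r_1 = -1/3, r_2 = -3/2.
Take r = r_1 = -1/3. Let y(x) = x^r sum_{n>=0} a_n x^n with a_0 = 1.
Substitute y = x^r sum a_n x^n and match x^{r+n}. The recurrence is
  D(n) a_n + 3 a_{n-1} - 2 a_{n-2} = 0,  where D(n) = (r+n)(r+n-1) + (17/6)(r+n) + (1/2).
  a_n = [-3 a_{n-1} + 2 a_{n-2}] / D(n).
Since the indicial polynomial factors as (r - r_1)(r - r_2), D(n) = (r_1 + n - r_1)(r_1 + n - r_2) = n(n + 7/6).
Evaluating step by step (a_0 = 1):
  n = 1: D(1) = 1(1 + 7/6) = 13/6; numerator = -3(1) = -3; a_1 = (-3)/(13/6) = -18/13
  n = 2: D(2) = 2(2 + 7/6) = 19/3; numerator = -3(-18/13) + 2(1) = 80/13; a_2 = (80/13)/(19/3) = 240/247
  n = 3: D(3) = 3(3 + 7/6) = 25/2; numerator = -3(240/247) + 2(-18/13) = -108/19; a_3 = (-108/19)/(25/2) = -216/475

r = -1/3; a_0 = 1; a_1 = -18/13; a_2 = 240/247; a_3 = -216/475


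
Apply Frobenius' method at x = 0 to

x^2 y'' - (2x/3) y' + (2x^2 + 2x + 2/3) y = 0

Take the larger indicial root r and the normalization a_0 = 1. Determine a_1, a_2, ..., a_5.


Write in Frobenius form y'' + (p(x)/x) y' + (q(x)/x^2) y = 0:
  p(x) = -2/3,  q(x) = 2x^2 + 2x + 2/3.
Indicial equation: r(r-1) + (-2/3) r + (2/3) = 0 -> roots r_1 = 1, r_2 = 2/3.
Take r = r_1 = 1. Let y(x) = x^r sum_{n>=0} a_n x^n with a_0 = 1.
Substitute y = x^r sum a_n x^n and match x^{r+n}. The recurrence is
  D(n) a_n + 2 a_{n-1} + 2 a_{n-2} = 0,  where D(n) = (r+n)(r+n-1) + (-2/3)(r+n) + (2/3).
  a_n = [-2 a_{n-1} - 2 a_{n-2}] / D(n).
Since the indicial polynomial factors as (r - r_1)(r - r_2), D(n) = (r_1 + n - r_1)(r_1 + n - r_2) = n(n + 1/3).
Evaluating step by step (a_0 = 1):
  n = 1: D(1) = 1(1 + 1/3) = 4/3; numerator = -2(1) = -2; a_1 = (-2)/(4/3) = -3/2
  n = 2: D(2) = 2(2 + 1/3) = 14/3; numerator = -2(-3/2) - 2(1) = 1; a_2 = (1)/(14/3) = 3/14
  n = 3: D(3) = 3(3 + 1/3) = 10; numerator = -2(3/14) - 2(-3/2) = 18/7; a_3 = (18/7)/(10) = 9/35
  n = 4: D(4) = 4(4 + 1/3) = 52/3; numerator = -2(9/35) - 2(3/14) = -33/35; a_4 = (-33/35)/(52/3) = -99/1820
  n = 5: D(5) = 5(5 + 1/3) = 80/3; numerator = -2(-99/1820) - 2(9/35) = -369/910; a_5 = (-369/910)/(80/3) = -1107/72800

r = 1; a_0 = 1; a_1 = -3/2; a_2 = 3/14; a_3 = 9/35; a_4 = -99/1820; a_5 = -1107/72800


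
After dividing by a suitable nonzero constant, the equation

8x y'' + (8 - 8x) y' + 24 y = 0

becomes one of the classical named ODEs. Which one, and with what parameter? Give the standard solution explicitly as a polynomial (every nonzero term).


All three coefficients share the factor 8; dividing through by 8 gives  x y'' + (1 - x) y' + 3 y = 0.
This matches the Laguerre equation x y'' + (1 - x) y' + n y = 0 with n = 3; the polynomial solution is L_3(x).
With y = sum_k a_k x^k, matching x^k gives (k+1)k a_{k+1} + (k+1) a_{k+1} - k a_k + n a_k = 0, i.e. (k+1)^2 a_{k+1} = (k - n) a_k = (k - 3) a_k. The right side vanishes at k = 3, so the series terminates at degree 3.
Standard normalization L_n(0) = 1 gives a_0 = 1. Work upward with a_{k+1} = (k - 3) a_k / (k+1)^2:
  a_1 = (0 - 3)(1) / 1^2 = -3/1 = -3
  a_2 = (1 - 3)(-3) / 2^2 = 6/4 = 3/2
  a_3 = (2 - 3)(3/2) / 3^2 = (-3/2)/9 = -1/6
Hence L_3(x) = -x^3/6 + 3 x^2/2 - 3 x + 1.

L_3(x); series = -x^3/6 + 3 x^2/2 - 3 x + 1


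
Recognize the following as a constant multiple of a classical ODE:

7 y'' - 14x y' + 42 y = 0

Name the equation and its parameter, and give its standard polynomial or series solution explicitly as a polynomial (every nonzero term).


All three coefficients share the factor 7; dividing through by 7 gives  y'' - 2x y' + 6 y = 0.
This matches the Hermite equation y'' - 2x y' + 2n y = 0 with 2n = 6, so n = 3; the polynomial solution is H_3(x).
With y = sum_k a_k x^k, matching x^k gives (k+2)(k+1) a_{k+2} = 2(k - n) a_k = 2(k - 3) a_k. The right side vanishes at k = 3, so the series with the parity of 3 terminates at degree 3.
Standard normalization: leading coefficient of H_n is 2^n, so a_3 = 2^3 = 8. Work downward with a_k = (k+1)(k+2) a_{k+2} / (2(k - n)):
  a_1 = (2)(3)(8) / (2(1 - 3)) = 48/(-4) = -12
Hence H_3(x) = 8 x^3 - 12 x.

H_3(x); series = 8 x^3 - 12 x


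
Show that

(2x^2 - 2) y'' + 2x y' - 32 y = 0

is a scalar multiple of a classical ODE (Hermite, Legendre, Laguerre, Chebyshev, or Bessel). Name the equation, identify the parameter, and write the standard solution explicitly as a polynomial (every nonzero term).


All three coefficients share the factor -2; dividing through by -2 gives  (1 - x^2) y'' - x y' + 16 y = 0.
This matches the Chebyshev equation (1 - x^2) y'' - x y' + n^2 y = 0 (note the -x y' term, not -2x y') with n^2 = 16, so n = 4; the polynomial solution is T_4(x).
With y = sum_k a_k x^k, matching x^k gives (k+2)(k+1) a_{k+2} = (k^2 - n^2) a_k = (k - 4)(k + 4) a_k. The right side vanishes at k = 4, so the series with the parity of 4 terminates at degree 4.
Standard normalization: leading coefficient of T_n is 2^(n-1), so a_4 = 2^3 = 8. Work downward with a_k = (k+1)(k+2) a_{k+2} / ((k - 4)(k + 4)):
  a_2 = (3)(4)(8) / ((2 - 4)(2 + 4)) = 96/(-12) = -8
  a_0 = (1)(2)(-8) / ((0 - 4)(0 + 4)) = -16/(-16) = 1
Hence T_4(x) = 8 x^4 - 8 x^2 + 1.

T_4(x); series = 8 x^4 - 8 x^2 + 1


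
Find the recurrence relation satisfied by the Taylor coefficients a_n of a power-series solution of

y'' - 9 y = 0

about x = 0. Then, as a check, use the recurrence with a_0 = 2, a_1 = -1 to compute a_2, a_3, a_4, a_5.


Substitute y = sum_n a_n x^n into y'' + (const) y = 0.
y''(x) = sum_{n>=0} (n+2)(n+1) a_{n+2} x^n.
The ODE becomes sum_n [(n+2)(n+1) a_{n+2} - 9 a_n] x^n = 0.
Setting each coefficient to zero gives the recurrence:
  (n+2)(n+1) a_{n+2} - 9 a_n = 0,
  a_{n+2} = 9 / ((n+1)(n+2)) a_n.

Check with a_0 = 2, a_1 = -1 (apply the recurrence for n = 0, 1, 2, 3): a_0 = 2, a_1 = -1, a_2 = 9, a_3 = -3/2, a_4 = 27/4, a_5 = -27/40.

a_{n+2} = 9/((n+1)(n+2)) * a_n; check: a_0 = 2, a_1 = -1, a_2 = 9, a_3 = -3/2, a_4 = 27/4, a_5 = -27/40


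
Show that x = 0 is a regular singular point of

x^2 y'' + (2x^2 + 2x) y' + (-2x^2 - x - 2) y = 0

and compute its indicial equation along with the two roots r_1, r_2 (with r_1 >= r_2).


Divide by x^2 to reach normal form y'' + P_1(x) y' + P_2(x) y = 0 with P_1(x) = 2 + 2/x and P_2(x) = -2 - 1/x - 2/x^2.
x = 0 is a singular point because the y'-coefficient 2 + 2/x has a pole at x = 0 and the y-coefficient -2 - 1/x - 2/x^2 has a pole at x = 0.
It is a regular singular point because x P_1(x) = p(x) = 2x + 2 and x^2 P_2(x) = q(x) = -2x^2 - x - 2 are polynomials, hence analytic at x = 0.
p(0) = 2,  q(0) = -2.
Indicial equation: r(r-1) + p(0) r + q(0) = 0, i.e. r^2 + (p(0) - 1) r + q(0) = 0, i.e. r^2 + 1 r - 2 = 0.
Discriminant: (1)^2 - 4(-2) = 9, so r = (-1 ± 3)/2.
Solving: r_1 = 1, r_2 = -2.

indicial: r^2 + 1 r - 2 = 0; roots r_1 = 1, r_2 = -2


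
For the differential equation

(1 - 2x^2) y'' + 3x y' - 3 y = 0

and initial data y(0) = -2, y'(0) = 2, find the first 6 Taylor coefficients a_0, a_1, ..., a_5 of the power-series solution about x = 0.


Ansatz: y(x) = sum_{n>=0} a_n x^n, so y'(x) = sum_{n>=1} n a_n x^(n-1) and y''(x) = sum_{n>=2} n(n-1) a_n x^(n-2).
Substitute into P(x) y'' + Q(x) y' + R(x) y = 0 with P(x) = 1 - 2x^2, Q(x) = 3x, R(x) = -3, and match powers of x.
Initial conditions: a_0 = -2, a_1 = 2.
Setting the coefficient of each power of x to zero and solving order by order (substituting the coefficients already found):
  x^0: 2 a_2 - 3 a_0 = 0  ->  2 a_2 = 3 a_0 = -6  ->  a_2 = -3
  x^1: 6 a_3 = 0  ->  a_3 = 0
  x^2: 12 a_4 - a_2 = 0  ->  12 a_4 = a_2 = -3  ->  a_4 = -1/4
  x^3: 20 a_5 - 6 a_3 = 0  ->  20 a_5 = 6 a_3 = 0  ->  a_5 = 0
Truncated series: y(x) = -2 + 2 x - 3 x^2 - (1/4) x^4 + O(x^6).

a_0 = -2; a_1 = 2; a_2 = -3; a_3 = 0; a_4 = -1/4; a_5 = 0


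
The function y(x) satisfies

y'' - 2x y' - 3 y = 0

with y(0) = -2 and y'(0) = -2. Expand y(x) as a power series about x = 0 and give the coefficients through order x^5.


Ansatz: y(x) = sum_{n>=0} a_n x^n, so y'(x) = sum_{n>=1} n a_n x^(n-1) and y''(x) = sum_{n>=2} n(n-1) a_n x^(n-2).
Substitute into P(x) y'' + Q(x) y' + R(x) y = 0 with P(x) = 1, Q(x) = -2x, R(x) = -3, and match powers of x.
Initial conditions: a_0 = -2, a_1 = -2.
Setting the coefficient of each power of x to zero and solving order by order (substituting the coefficients already found):
  x^0: 2 a_2 - 3 a_0 = 0  ->  2 a_2 = 3 a_0 = -6  ->  a_2 = -3
  x^1: 6 a_3 - 5 a_1 = 0  ->  6 a_3 = 5 a_1 = -10  ->  a_3 = -5/3
  x^2: 12 a_4 - 7 a_2 = 0  ->  12 a_4 = 7 a_2 = -21  ->  a_4 = -7/4
  x^3: 20 a_5 - 9 a_3 = 0  ->  20 a_5 = 9 a_3 = -15  ->  a_5 = -3/4
Truncated series: y(x) = -2 - 2 x - 3 x^2 - (5/3) x^3 - (7/4) x^4 - (3/4) x^5 + O(x^6).

a_0 = -2; a_1 = -2; a_2 = -3; a_3 = -5/3; a_4 = -7/4; a_5 = -3/4


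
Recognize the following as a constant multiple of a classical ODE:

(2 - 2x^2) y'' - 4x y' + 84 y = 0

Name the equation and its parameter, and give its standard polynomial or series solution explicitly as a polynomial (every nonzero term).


All three coefficients share the factor 2; dividing through by 2 gives  (1 - x^2) y'' - 2x y' + 42 y = 0.
This matches the Legendre equation (1 - x^2) y'' - 2x y' + n(n+1) y = 0 (note the -2x y' term) with n(n+1) = 42, so n = 6; the polynomial solution is P_6(x).
With y = sum_k a_k x^k, matching x^k gives (k+2)(k+1) a_{k+2} = [k(k+1) - n(n+1)] a_k = (k - 6)(k + 7) a_k. The right side vanishes at k = 6, so the series with the parity of 6 terminates at degree 6.
Standard normalization (P_n(1) = 1): leading coefficient (2n)!/(2^n (n!)^2) = 479001600/(64*518400) = 231/16, so a_6 = 231/16. Work downward with a_k = (k+1)(k+2) a_{k+2} / ((k - 6)(k + 7)):
  a_4 = (5)(6)(231/16) / ((4 - 6)(4 + 7)) = (3465/8)/(-22) = -315/16
  a_2 = (3)(4)(-315/16) / ((2 - 6)(2 + 7)) = (-945/4)/(-36) = 105/16
  a_0 = (1)(2)(105/16) / ((0 - 6)(0 + 7)) = (105/8)/(-42) = -5/16
Hence P_6(x) = 231 x^6/16 - 315 x^4/16 + 105 x^2/16 - 5/16.

P_6(x); series = 231 x^6/16 - 315 x^4/16 + 105 x^2/16 - 5/16


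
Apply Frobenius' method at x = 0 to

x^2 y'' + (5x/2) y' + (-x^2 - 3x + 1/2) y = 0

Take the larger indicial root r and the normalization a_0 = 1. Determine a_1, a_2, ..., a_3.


Write in Frobenius form y'' + (p(x)/x) y' + (q(x)/x^2) y = 0:
  p(x) = 5/2,  q(x) = -x^2 - 3x + 1/2.
Indicial equation: r(r-1) + (5/2) r + (1/2) = 0 -> roots r_1 = -1/2, r_2 = -1.
Take r = r_1 = -1/2. Let y(x) = x^r sum_{n>=0} a_n x^n with a_0 = 1.
Substitute y = x^r sum a_n x^n and match x^{r+n}. The recurrence is
  D(n) a_n - 3 a_{n-1} - 1 a_{n-2} = 0,  where D(n) = (r+n)(r+n-1) + (5/2)(r+n) + (1/2).
  a_n = [3 a_{n-1} + 1 a_{n-2}] / D(n).
Since the indicial polynomial factors as (r - r_1)(r - r_2), D(n) = (r_1 + n - r_1)(r_1 + n - r_2) = n(n + 1/2).
Evaluating step by step (a_0 = 1):
  n = 1: D(1) = 1(1 + 1/2) = 3/2; numerator = 3(1) = 3; a_1 = (3)/(3/2) = 2
  n = 2: D(2) = 2(2 + 1/2) = 5; numerator = 3(2) + 1(1) = 7; a_2 = (7)/(5) = 7/5
  n = 3: D(3) = 3(3 + 1/2) = 21/2; numerator = 3(7/5) + 1(2) = 31/5; a_3 = (31/5)/(21/2) = 62/105

r = -1/2; a_0 = 1; a_1 = 2; a_2 = 7/5; a_3 = 62/105


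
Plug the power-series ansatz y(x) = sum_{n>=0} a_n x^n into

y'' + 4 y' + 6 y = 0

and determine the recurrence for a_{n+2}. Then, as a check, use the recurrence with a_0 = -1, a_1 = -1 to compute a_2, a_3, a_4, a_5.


Substitute y = sum_n a_n x^n.
y''(x) has coefficient (n+2)(n+1) a_{n+2} at x^n;
4 y'(x) has coefficient 4 (n+1) a_{n+1} at x^n;
6 y(x) has coefficient 6 a_n at x^n.
Matching x^n: (n+2)(n+1) a_{n+2} + 4 (n+1) a_{n+1} + 6 a_n = 0.
Thus a_{n+2} = [-4 (n+1) a_{n+1} - 6 a_n] / ((n+1)(n+2)).

Check with a_0 = -1, a_1 = -1 (apply the recurrence for n = 0, 1, 2, 3): a_0 = -1, a_1 = -1, a_2 = 5, a_3 = -17/3, a_4 = 19/6, a_5 = -5/6.

a_(n+2) = [-4 (n+1) a_(n+1) - 6 a_n] / ((n+1)(n+2)); check: a_0 = -1, a_1 = -1, a_2 = 5, a_3 = -17/3, a_4 = 19/6, a_5 = -5/6


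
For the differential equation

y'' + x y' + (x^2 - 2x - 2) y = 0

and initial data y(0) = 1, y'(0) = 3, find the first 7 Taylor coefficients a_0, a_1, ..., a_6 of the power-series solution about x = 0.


Ansatz: y(x) = sum_{n>=0} a_n x^n, so y'(x) = sum_{n>=1} n a_n x^(n-1) and y''(x) = sum_{n>=2} n(n-1) a_n x^(n-2).
Substitute into P(x) y'' + Q(x) y' + R(x) y = 0 with P(x) = 1, Q(x) = x, R(x) = x^2 - 2x - 2, and match powers of x.
Initial conditions: a_0 = 1, a_1 = 3.
Setting the coefficient of each power of x to zero and solving order by order (substituting the coefficients already found):
  x^0: 2 a_2 - 2 a_0 = 0  ->  2 a_2 = 2 a_0 = 2  ->  a_2 = 1
  x^1: 6 a_3 - a_1 - 2 a_0 = 0  ->  6 a_3 = a_1 + 2 a_0 = 5  ->  a_3 = 5/6
  x^2: 12 a_4 - 2 a_1 + a_0 = 0  ->  12 a_4 = 2 a_1 - a_0 = 5  ->  a_4 = 5/12
  x^3: 20 a_5 + a_3 - 2 a_2 + a_1 = 0  ->  20 a_5 = -a_3 + 2 a_2 - a_1 = -11/6  ->  a_5 = -11/120
  x^4: 30 a_6 + 2 a_4 - 2 a_3 + a_2 = 0  ->  30 a_6 = -2 a_4 + 2 a_3 - a_2 = -1/6  ->  a_6 = -1/180
Truncated series: y(x) = 1 + 3 x + x^2 + (5/6) x^3 + (5/12) x^4 - (11/120) x^5 - (1/180) x^6 + O(x^7).

a_0 = 1; a_1 = 3; a_2 = 1; a_3 = 5/6; a_4 = 5/12; a_5 = -11/120; a_6 = -1/180


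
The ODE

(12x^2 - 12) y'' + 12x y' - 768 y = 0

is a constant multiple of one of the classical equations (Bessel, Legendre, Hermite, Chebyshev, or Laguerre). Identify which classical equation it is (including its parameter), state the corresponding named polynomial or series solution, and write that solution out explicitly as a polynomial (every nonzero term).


All three coefficients share the factor -12; dividing through by -12 gives  (1 - x^2) y'' - x y' + 64 y = 0.
This matches the Chebyshev equation (1 - x^2) y'' - x y' + n^2 y = 0 (note the -x y' term, not -2x y') with n^2 = 64, so n = 8; the polynomial solution is T_8(x).
With y = sum_k a_k x^k, matching x^k gives (k+2)(k+1) a_{k+2} = (k^2 - n^2) a_k = (k - 8)(k + 8) a_k. The right side vanishes at k = 8, so the series with the parity of 8 terminates at degree 8.
Standard normalization: leading coefficient of T_n is 2^(n-1), so a_8 = 2^7 = 128. Work downward with a_k = (k+1)(k+2) a_{k+2} / ((k - 8)(k + 8)):
  a_6 = (7)(8)(128) / ((6 - 8)(6 + 8)) = 7168/(-28) = -256
  a_4 = (5)(6)(-256) / ((4 - 8)(4 + 8)) = -7680/(-48) = 160
  a_2 = (3)(4)(160) / ((2 - 8)(2 + 8)) = 1920/(-60) = -32
  a_0 = (1)(2)(-32) / ((0 - 8)(0 + 8)) = -64/(-64) = 1
Hence T_8(x) = 128 x^8 - 256 x^6 + 160 x^4 - 32 x^2 + 1.

T_8(x); series = 128 x^8 - 256 x^6 + 160 x^4 - 32 x^2 + 1


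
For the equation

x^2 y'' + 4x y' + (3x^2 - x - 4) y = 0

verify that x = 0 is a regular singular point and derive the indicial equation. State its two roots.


Divide by x^2 to reach normal form y'' + P_1(x) y' + P_2(x) y = 0 with P_1(x) = 4/x and P_2(x) = 3 - 1/x - 4/x^2.
x = 0 is a singular point because the y'-coefficient 4/x has a pole at x = 0 and the y-coefficient 3 - 1/x - 4/x^2 has a pole at x = 0.
It is a regular singular point because x P_1(x) = p(x) = 4 and x^2 P_2(x) = q(x) = 3x^2 - x - 4 are polynomials, hence analytic at x = 0.
p(0) = 4,  q(0) = -4.
Indicial equation: r(r-1) + p(0) r + q(0) = 0, i.e. r^2 + (p(0) - 1) r + q(0) = 0, i.e. r^2 + 3 r - 4 = 0.
Discriminant: (3)^2 - 4(-4) = 25, so r = (-3 ± 5)/2.
Solving: r_1 = 1, r_2 = -4.

indicial: r^2 + 3 r - 4 = 0; roots r_1 = 1, r_2 = -4


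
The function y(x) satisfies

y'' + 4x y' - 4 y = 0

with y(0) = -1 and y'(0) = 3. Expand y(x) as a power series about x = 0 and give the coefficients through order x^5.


Ansatz: y(x) = sum_{n>=0} a_n x^n, so y'(x) = sum_{n>=1} n a_n x^(n-1) and y''(x) = sum_{n>=2} n(n-1) a_n x^(n-2).
Substitute into P(x) y'' + Q(x) y' + R(x) y = 0 with P(x) = 1, Q(x) = 4x, R(x) = -4, and match powers of x.
Initial conditions: a_0 = -1, a_1 = 3.
Setting the coefficient of each power of x to zero and solving order by order (substituting the coefficients already found):
  x^0: 2 a_2 - 4 a_0 = 0  ->  2 a_2 = 4 a_0 = -4  ->  a_2 = -2
  x^1: 6 a_3 = 0  ->  a_3 = 0
  x^2: 12 a_4 + 4 a_2 = 0  ->  12 a_4 = -4 a_2 = 8  ->  a_4 = 2/3
  x^3: 20 a_5 + 8 a_3 = 0  ->  20 a_5 = -8 a_3 = 0  ->  a_5 = 0
Truncated series: y(x) = -1 + 3 x - 2 x^2 + (2/3) x^4 + O(x^6).

a_0 = -1; a_1 = 3; a_2 = -2; a_3 = 0; a_4 = 2/3; a_5 = 0


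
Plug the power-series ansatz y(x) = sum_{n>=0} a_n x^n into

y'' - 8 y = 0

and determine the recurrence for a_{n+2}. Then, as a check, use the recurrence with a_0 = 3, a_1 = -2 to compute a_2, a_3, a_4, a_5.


Substitute y = sum_n a_n x^n into y'' + (const) y = 0.
y''(x) = sum_{n>=0} (n+2)(n+1) a_{n+2} x^n.
The ODE becomes sum_n [(n+2)(n+1) a_{n+2} - 8 a_n] x^n = 0.
Setting each coefficient to zero gives the recurrence:
  (n+2)(n+1) a_{n+2} - 8 a_n = 0,
  a_{n+2} = 8 / ((n+1)(n+2)) a_n.

Check with a_0 = 3, a_1 = -2 (apply the recurrence for n = 0, 1, 2, 3): a_0 = 3, a_1 = -2, a_2 = 12, a_3 = -8/3, a_4 = 8, a_5 = -16/15.

a_{n+2} = 8/((n+1)(n+2)) * a_n; check: a_0 = 3, a_1 = -2, a_2 = 12, a_3 = -8/3, a_4 = 8, a_5 = -16/15


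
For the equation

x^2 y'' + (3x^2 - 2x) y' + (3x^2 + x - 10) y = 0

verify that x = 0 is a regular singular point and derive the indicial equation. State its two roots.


Divide by x^2 to reach normal form y'' + P_1(x) y' + P_2(x) y = 0 with P_1(x) = 3 - 2/x and P_2(x) = 3 + 1/x - 10/x^2.
x = 0 is a singular point because the y'-coefficient 3 - 2/x has a pole at x = 0 and the y-coefficient 3 + 1/x - 10/x^2 has a pole at x = 0.
It is a regular singular point because x P_1(x) = p(x) = 3x - 2 and x^2 P_2(x) = q(x) = 3x^2 + x - 10 are polynomials, hence analytic at x = 0.
p(0) = -2,  q(0) = -10.
Indicial equation: r(r-1) + p(0) r + q(0) = 0, i.e. r^2 + (p(0) - 1) r + q(0) = 0, i.e. r^2 - 3 r - 10 = 0.
Discriminant: (-3)^2 - 4(-10) = 49, so r = (3 ± 7)/2.
Solving: r_1 = 5, r_2 = -2.

indicial: r^2 - 3 r - 10 = 0; roots r_1 = 5, r_2 = -2


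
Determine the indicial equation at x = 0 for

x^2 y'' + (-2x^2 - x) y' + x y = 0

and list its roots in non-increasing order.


Divide by x^2 to reach normal form y'' + P_1(x) y' + P_2(x) y = 0 with P_1(x) = -2 - 1/x and P_2(x) = 1/x.
x = 0 is a singular point because the y'-coefficient -2 - 1/x has a pole at x = 0 and the y-coefficient 1/x has a pole at x = 0.
It is a regular singular point because x P_1(x) = p(x) = -2x - 1 and x^2 P_2(x) = q(x) = x are polynomials, hence analytic at x = 0.
p(0) = -1,  q(0) = 0.
Indicial equation: r(r-1) + p(0) r + q(0) = 0, i.e. r^2 + (p(0) - 1) r + q(0) = 0, i.e. r^2 - 2 r = 0.
Discriminant: (-2)^2 - 4(0) = 4, so r = (2 ± 2)/2.
Solving: r_1 = 2, r_2 = 0.

indicial: r^2 - 2 r = 0; roots r_1 = 2, r_2 = 0


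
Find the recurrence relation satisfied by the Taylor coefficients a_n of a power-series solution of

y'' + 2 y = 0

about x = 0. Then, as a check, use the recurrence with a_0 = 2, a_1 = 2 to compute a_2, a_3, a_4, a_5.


Substitute y = sum_n a_n x^n into y'' + (const) y = 0.
y''(x) = sum_{n>=0} (n+2)(n+1) a_{n+2} x^n.
The ODE becomes sum_n [(n+2)(n+1) a_{n+2} + 2 a_n] x^n = 0.
Setting each coefficient to zero gives the recurrence:
  (n+2)(n+1) a_{n+2} + 2 a_n = 0,
  a_{n+2} = -2 / ((n+1)(n+2)) a_n.

Check with a_0 = 2, a_1 = 2 (apply the recurrence for n = 0, 1, 2, 3): a_0 = 2, a_1 = 2, a_2 = -2, a_3 = -2/3, a_4 = 1/3, a_5 = 1/15.

a_{n+2} = -2/((n+1)(n+2)) * a_n; check: a_0 = 2, a_1 = 2, a_2 = -2, a_3 = -2/3, a_4 = 1/3, a_5 = 1/15


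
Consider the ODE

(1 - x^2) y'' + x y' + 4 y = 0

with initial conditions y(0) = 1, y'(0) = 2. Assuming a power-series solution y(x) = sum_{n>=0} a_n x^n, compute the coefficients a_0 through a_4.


Ansatz: y(x) = sum_{n>=0} a_n x^n, so y'(x) = sum_{n>=1} n a_n x^(n-1) and y''(x) = sum_{n>=2} n(n-1) a_n x^(n-2).
Substitute into P(x) y'' + Q(x) y' + R(x) y = 0 with P(x) = 1 - x^2, Q(x) = x, R(x) = 4, and match powers of x.
Initial conditions: a_0 = 1, a_1 = 2.
Setting the coefficient of each power of x to zero and solving order by order (substituting the coefficients already found):
  x^0: 2 a_2 + 4 a_0 = 0  ->  2 a_2 = -4 a_0 = -4  ->  a_2 = -2
  x^1: 6 a_3 + 5 a_1 = 0  ->  6 a_3 = -5 a_1 = -10  ->  a_3 = -5/3
  x^2: 12 a_4 + 4 a_2 = 0  ->  12 a_4 = -4 a_2 = 8  ->  a_4 = 2/3
Truncated series: y(x) = 1 + 2 x - 2 x^2 - (5/3) x^3 + (2/3) x^4 + O(x^5).

a_0 = 1; a_1 = 2; a_2 = -2; a_3 = -5/3; a_4 = 2/3


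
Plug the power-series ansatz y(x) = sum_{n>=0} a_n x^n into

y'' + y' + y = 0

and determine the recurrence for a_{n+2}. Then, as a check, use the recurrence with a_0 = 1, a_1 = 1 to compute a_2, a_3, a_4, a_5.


Substitute y = sum_n a_n x^n.
y''(x) has coefficient (n+2)(n+1) a_{n+2} at x^n;
y'(x) has coefficient (n+1) a_{n+1} at x^n;
y(x) has coefficient 1 a_n at x^n.
Matching x^n: (n+2)(n+1) a_{n+2} + (n+1) a_{n+1} + 1 a_n = 0.
Thus a_{n+2} = [-(n+1) a_{n+1} - 1 a_n] / ((n+1)(n+2)).

Check with a_0 = 1, a_1 = 1 (apply the recurrence for n = 0, 1, 2, 3): a_0 = 1, a_1 = 1, a_2 = -1, a_3 = 1/6, a_4 = 1/24, a_5 = -1/60.

a_(n+2) = [-(n+1) a_(n+1) - 1 a_n] / ((n+1)(n+2)); check: a_0 = 1, a_1 = 1, a_2 = -1, a_3 = 1/6, a_4 = 1/24, a_5 = -1/60


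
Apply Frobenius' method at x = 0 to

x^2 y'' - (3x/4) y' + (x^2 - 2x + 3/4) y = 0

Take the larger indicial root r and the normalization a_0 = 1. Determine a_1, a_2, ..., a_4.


Write in Frobenius form y'' + (p(x)/x) y' + (q(x)/x^2) y = 0:
  p(x) = -3/4,  q(x) = x^2 - 2x + 3/4.
Indicial equation: r(r-1) + (-3/4) r + (3/4) = 0 -> roots r_1 = 1, r_2 = 3/4.
Take r = r_1 = 1. Let y(x) = x^r sum_{n>=0} a_n x^n with a_0 = 1.
Substitute y = x^r sum a_n x^n and match x^{r+n}. The recurrence is
  D(n) a_n - 2 a_{n-1} + 1 a_{n-2} = 0,  where D(n) = (r+n)(r+n-1) + (-3/4)(r+n) + (3/4).
  a_n = [2 a_{n-1} - 1 a_{n-2}] / D(n).
Since the indicial polynomial factors as (r - r_1)(r - r_2), D(n) = (r_1 + n - r_1)(r_1 + n - r_2) = n(n + 1/4).
Evaluating step by step (a_0 = 1):
  n = 1: D(1) = 1(1 + 1/4) = 5/4; numerator = 2(1) = 2; a_1 = (2)/(5/4) = 8/5
  n = 2: D(2) = 2(2 + 1/4) = 9/2; numerator = 2(8/5) - 1(1) = 11/5; a_2 = (11/5)/(9/2) = 22/45
  n = 3: D(3) = 3(3 + 1/4) = 39/4; numerator = 2(22/45) - 1(8/5) = -28/45; a_3 = (-28/45)/(39/4) = -112/1755
  n = 4: D(4) = 4(4 + 1/4) = 17; numerator = 2(-112/1755) - 1(22/45) = -1082/1755; a_4 = (-1082/1755)/(17) = -1082/29835

r = 1; a_0 = 1; a_1 = 8/5; a_2 = 22/45; a_3 = -112/1755; a_4 = -1082/29835


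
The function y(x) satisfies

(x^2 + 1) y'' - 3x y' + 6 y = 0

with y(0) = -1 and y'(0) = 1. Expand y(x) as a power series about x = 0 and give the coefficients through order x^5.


Ansatz: y(x) = sum_{n>=0} a_n x^n, so y'(x) = sum_{n>=1} n a_n x^(n-1) and y''(x) = sum_{n>=2} n(n-1) a_n x^(n-2).
Substitute into P(x) y'' + Q(x) y' + R(x) y = 0 with P(x) = x^2 + 1, Q(x) = -3x, R(x) = 6, and match powers of x.
Initial conditions: a_0 = -1, a_1 = 1.
Setting the coefficient of each power of x to zero and solving order by order (substituting the coefficients already found):
  x^0: 2 a_2 + 6 a_0 = 0  ->  2 a_2 = -6 a_0 = 6  ->  a_2 = 3
  x^1: 6 a_3 + 3 a_1 = 0  ->  6 a_3 = -3 a_1 = -3  ->  a_3 = -1/2
  x^2: 12 a_4 + 2 a_2 = 0  ->  12 a_4 = -2 a_2 = -6  ->  a_4 = -1/2
  x^3: 20 a_5 + 3 a_3 = 0  ->  20 a_5 = -3 a_3 = 3/2  ->  a_5 = 3/40
Truncated series: y(x) = -1 + x + 3 x^2 - (1/2) x^3 - (1/2) x^4 + (3/40) x^5 + O(x^6).

a_0 = -1; a_1 = 1; a_2 = 3; a_3 = -1/2; a_4 = -1/2; a_5 = 3/40


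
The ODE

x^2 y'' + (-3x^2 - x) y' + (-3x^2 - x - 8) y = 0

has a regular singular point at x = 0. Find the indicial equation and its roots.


Divide by x^2 to reach normal form y'' + P_1(x) y' + P_2(x) y = 0 with P_1(x) = -3 - 1/x and P_2(x) = -3 - 1/x - 8/x^2.
x = 0 is a singular point because the y'-coefficient -3 - 1/x has a pole at x = 0 and the y-coefficient -3 - 1/x - 8/x^2 has a pole at x = 0.
It is a regular singular point because x P_1(x) = p(x) = -3x - 1 and x^2 P_2(x) = q(x) = -3x^2 - x - 8 are polynomials, hence analytic at x = 0.
p(0) = -1,  q(0) = -8.
Indicial equation: r(r-1) + p(0) r + q(0) = 0, i.e. r^2 + (p(0) - 1) r + q(0) = 0, i.e. r^2 - 2 r - 8 = 0.
Discriminant: (-2)^2 - 4(-8) = 36, so r = (2 ± 6)/2.
Solving: r_1 = 4, r_2 = -2.

indicial: r^2 - 2 r - 8 = 0; roots r_1 = 4, r_2 = -2


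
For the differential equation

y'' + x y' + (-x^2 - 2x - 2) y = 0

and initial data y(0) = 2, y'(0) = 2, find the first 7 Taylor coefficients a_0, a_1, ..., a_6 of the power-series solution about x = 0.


Ansatz: y(x) = sum_{n>=0} a_n x^n, so y'(x) = sum_{n>=1} n a_n x^(n-1) and y''(x) = sum_{n>=2} n(n-1) a_n x^(n-2).
Substitute into P(x) y'' + Q(x) y' + R(x) y = 0 with P(x) = 1, Q(x) = x, R(x) = -x^2 - 2x - 2, and match powers of x.
Initial conditions: a_0 = 2, a_1 = 2.
Setting the coefficient of each power of x to zero and solving order by order (substituting the coefficients already found):
  x^0: 2 a_2 - 2 a_0 = 0  ->  2 a_2 = 2 a_0 = 4  ->  a_2 = 2
  x^1: 6 a_3 - a_1 - 2 a_0 = 0  ->  6 a_3 = a_1 + 2 a_0 = 6  ->  a_3 = 1
  x^2: 12 a_4 - 2 a_1 - a_0 = 0  ->  12 a_4 = 2 a_1 + a_0 = 6  ->  a_4 = 1/2
  x^3: 20 a_5 + a_3 - 2 a_2 - a_1 = 0  ->  20 a_5 = -a_3 + 2 a_2 + a_1 = 5  ->  a_5 = 1/4
  x^4: 30 a_6 + 2 a_4 - 2 a_3 - a_2 = 0  ->  30 a_6 = -2 a_4 + 2 a_3 + a_2 = 3  ->  a_6 = 1/10
Truncated series: y(x) = 2 + 2 x + 2 x^2 + x^3 + (1/2) x^4 + (1/4) x^5 + (1/10) x^6 + O(x^7).

a_0 = 2; a_1 = 2; a_2 = 2; a_3 = 1; a_4 = 1/2; a_5 = 1/4; a_6 = 1/10


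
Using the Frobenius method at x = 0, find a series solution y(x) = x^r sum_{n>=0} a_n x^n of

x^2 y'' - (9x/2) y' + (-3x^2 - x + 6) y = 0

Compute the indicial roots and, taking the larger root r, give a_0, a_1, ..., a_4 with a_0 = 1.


Write in Frobenius form y'' + (p(x)/x) y' + (q(x)/x^2) y = 0:
  p(x) = -9/2,  q(x) = -3x^2 - x + 6.
Indicial equation: r(r-1) + (-9/2) r + (6) = 0 -> roots r_1 = 4, r_2 = 3/2.
Take r = r_1 = 4. Let y(x) = x^r sum_{n>=0} a_n x^n with a_0 = 1.
Substitute y = x^r sum a_n x^n and match x^{r+n}. The recurrence is
  D(n) a_n - 1 a_{n-1} - 3 a_{n-2} = 0,  where D(n) = (r+n)(r+n-1) + (-9/2)(r+n) + (6).
  a_n = [1 a_{n-1} + 3 a_{n-2}] / D(n).
Since the indicial polynomial factors as (r - r_1)(r - r_2), D(n) = (r_1 + n - r_1)(r_1 + n - r_2) = n(n + 5/2).
Evaluating step by step (a_0 = 1):
  n = 1: D(1) = 1(1 + 5/2) = 7/2; numerator = 1(1) = 1; a_1 = (1)/(7/2) = 2/7
  n = 2: D(2) = 2(2 + 5/2) = 9; numerator = 1(2/7) + 3(1) = 23/7; a_2 = (23/7)/(9) = 23/63
  n = 3: D(3) = 3(3 + 5/2) = 33/2; numerator = 1(23/63) + 3(2/7) = 11/9; a_3 = (11/9)/(33/2) = 2/27
  n = 4: D(4) = 4(4 + 5/2) = 26; numerator = 1(2/27) + 3(23/63) = 221/189; a_4 = (221/189)/(26) = 17/378

r = 4; a_0 = 1; a_1 = 2/7; a_2 = 23/63; a_3 = 2/27; a_4 = 17/378


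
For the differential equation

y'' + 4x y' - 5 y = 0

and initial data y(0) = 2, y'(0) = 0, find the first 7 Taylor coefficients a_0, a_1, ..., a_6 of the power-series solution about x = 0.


Ansatz: y(x) = sum_{n>=0} a_n x^n, so y'(x) = sum_{n>=1} n a_n x^(n-1) and y''(x) = sum_{n>=2} n(n-1) a_n x^(n-2).
Substitute into P(x) y'' + Q(x) y' + R(x) y = 0 with P(x) = 1, Q(x) = 4x, R(x) = -5, and match powers of x.
Initial conditions: a_0 = 2, a_1 = 0.
Setting the coefficient of each power of x to zero and solving order by order (substituting the coefficients already found):
  x^0: 2 a_2 - 5 a_0 = 0  ->  2 a_2 = 5 a_0 = 10  ->  a_2 = 5
  x^1: 6 a_3 - a_1 = 0  ->  6 a_3 = a_1 = 0  ->  a_3 = 0
  x^2: 12 a_4 + 3 a_2 = 0  ->  12 a_4 = -3 a_2 = -15  ->  a_4 = -5/4
  x^3: 20 a_5 + 7 a_3 = 0  ->  20 a_5 = -7 a_3 = 0  ->  a_5 = 0
  x^4: 30 a_6 + 11 a_4 = 0  ->  30 a_6 = -11 a_4 = 55/4  ->  a_6 = 11/24
Truncated series: y(x) = 2 + 5 x^2 - (5/4) x^4 + (11/24) x^6 + O(x^7).

a_0 = 2; a_1 = 0; a_2 = 5; a_3 = 0; a_4 = -5/4; a_5 = 0; a_6 = 11/24


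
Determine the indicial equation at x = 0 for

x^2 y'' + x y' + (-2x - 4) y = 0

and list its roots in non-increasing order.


Divide by x^2 to reach normal form y'' + P_1(x) y' + P_2(x) y = 0 with P_1(x) = 1/x and P_2(x) = -2/x - 4/x^2.
x = 0 is a singular point because the y'-coefficient 1/x has a pole at x = 0 and the y-coefficient -2/x - 4/x^2 has a pole at x = 0.
It is a regular singular point because x P_1(x) = p(x) = 1 and x^2 P_2(x) = q(x) = -2x - 4 are polynomials, hence analytic at x = 0.
p(0) = 1,  q(0) = -4.
Indicial equation: r(r-1) + p(0) r + q(0) = 0, i.e. r^2 + (p(0) - 1) r + q(0) = 0, i.e. r^2 - 4 = 0.
Discriminant: (0)^2 - 4(-4) = 16, so r = (0 ± 4)/2.
Solving: r_1 = 2, r_2 = -2.

indicial: r^2 - 4 = 0; roots r_1 = 2, r_2 = -2


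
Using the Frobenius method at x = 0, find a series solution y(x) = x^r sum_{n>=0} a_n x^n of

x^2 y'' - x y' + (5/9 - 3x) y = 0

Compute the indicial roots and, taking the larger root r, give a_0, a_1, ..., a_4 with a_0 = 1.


Write in Frobenius form y'' + (p(x)/x) y' + (q(x)/x^2) y = 0:
  p(x) = -1,  q(x) = 5/9 - 3x.
Indicial equation: r(r-1) + (-1) r + (5/9) = 0 -> roots r_1 = 5/3, r_2 = 1/3.
Take r = r_1 = 5/3. Let y(x) = x^r sum_{n>=0} a_n x^n with a_0 = 1.
Substitute y = x^r sum a_n x^n and match x^{r+n}. The recurrence is
  D(n) a_n - 3 a_{n-1} = 0,  where D(n) = (r+n)(r+n-1) + (-1)(r+n) + (5/9).
  a_n = 3 / D(n) * a_{n-1}.
Since the indicial polynomial factors as (r - r_1)(r - r_2), D(n) = (r_1 + n - r_1)(r_1 + n - r_2) = n(n + 4/3).
Evaluating step by step (a_0 = 1):
  n = 1: D(1) = 1(1 + 4/3) = 7/3; numerator = 3(1) = 3; a_1 = (3)/(7/3) = 9/7
  n = 2: D(2) = 2(2 + 4/3) = 20/3; numerator = 3(9/7) = 27/7; a_2 = (27/7)/(20/3) = 81/140
  n = 3: D(3) = 3(3 + 4/3) = 13; numerator = 3(81/140) = 243/140; a_3 = (243/140)/(13) = 243/1820
  n = 4: D(4) = 4(4 + 4/3) = 64/3; numerator = 3(243/1820) = 729/1820; a_4 = (729/1820)/(64/3) = 2187/116480

r = 5/3; a_0 = 1; a_1 = 9/7; a_2 = 81/140; a_3 = 243/1820; a_4 = 2187/116480


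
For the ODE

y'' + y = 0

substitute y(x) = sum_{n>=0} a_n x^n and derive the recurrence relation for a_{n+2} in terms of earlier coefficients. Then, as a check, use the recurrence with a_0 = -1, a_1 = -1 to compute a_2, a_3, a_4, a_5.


Substitute y = sum_n a_n x^n into y'' + (const) y = 0.
y''(x) = sum_{n>=0} (n+2)(n+1) a_{n+2} x^n.
The ODE becomes sum_n [(n+2)(n+1) a_{n+2} + 1 a_n] x^n = 0.
Setting each coefficient to zero gives the recurrence:
  (n+2)(n+1) a_{n+2} + 1 a_n = 0,
  a_{n+2} = -1 / ((n+1)(n+2)) a_n.

Check with a_0 = -1, a_1 = -1 (apply the recurrence for n = 0, 1, 2, 3): a_0 = -1, a_1 = -1, a_2 = 1/2, a_3 = 1/6, a_4 = -1/24, a_5 = -1/120.

a_{n+2} = -1/((n+1)(n+2)) * a_n; check: a_0 = -1, a_1 = -1, a_2 = 1/2, a_3 = 1/6, a_4 = -1/24, a_5 = -1/120


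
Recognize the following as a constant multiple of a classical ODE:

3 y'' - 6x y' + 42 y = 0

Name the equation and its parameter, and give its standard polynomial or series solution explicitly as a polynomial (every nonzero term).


All three coefficients share the factor 3; dividing through by 3 gives  y'' - 2x y' + 14 y = 0.
This matches the Hermite equation y'' - 2x y' + 2n y = 0 with 2n = 14, so n = 7; the polynomial solution is H_7(x).
With y = sum_k a_k x^k, matching x^k gives (k+2)(k+1) a_{k+2} = 2(k - n) a_k = 2(k - 7) a_k. The right side vanishes at k = 7, so the series with the parity of 7 terminates at degree 7.
Standard normalization: leading coefficient of H_n is 2^n, so a_7 = 2^7 = 128. Work downward with a_k = (k+1)(k+2) a_{k+2} / (2(k - n)):
  a_5 = (6)(7)(128) / (2(5 - 7)) = 5376/(-4) = -1344
  a_3 = (4)(5)(-1344) / (2(3 - 7)) = -26880/(-8) = 3360
  a_1 = (2)(3)(3360) / (2(1 - 7)) = 20160/(-12) = -1680
Hence H_7(x) = 128 x^7 - 1344 x^5 + 3360 x^3 - 1680 x.

H_7(x); series = 128 x^7 - 1344 x^5 + 3360 x^3 - 1680 x


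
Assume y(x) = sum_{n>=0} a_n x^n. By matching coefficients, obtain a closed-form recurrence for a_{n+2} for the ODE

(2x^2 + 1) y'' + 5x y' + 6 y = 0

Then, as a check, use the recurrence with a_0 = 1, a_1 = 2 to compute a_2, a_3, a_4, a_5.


Substitute y = sum_n a_n x^n.
(1 + 2 x^2) y'' contributes (n+2)(n+1) a_{n+2} + 2 n(n-1) a_n at x^n.
5 x y'(x) contributes 5 n a_n at x^n.
6 y(x) contributes 6 a_n at x^n.
Matching x^n: (n+2)(n+1) a_{n+2} + (2 n(n-1) + 5 n + 6) a_n = 0.
Thus a_{n+2} = (-2 n(n-1) - 5 n - 6) / ((n+1)(n+2)) * a_n.

Check with a_0 = 1, a_1 = 2 (apply the recurrence for n = 0, 1, 2, 3): a_0 = 1, a_1 = 2, a_2 = -3, a_3 = -11/3, a_4 = 5, a_5 = 121/20.

a_(n+2) = (-2 n(n-1) - 5 n - 6) / ((n+1)(n+2)) * a_n; check: a_0 = 1, a_1 = 2, a_2 = -3, a_3 = -11/3, a_4 = 5, a_5 = 121/20


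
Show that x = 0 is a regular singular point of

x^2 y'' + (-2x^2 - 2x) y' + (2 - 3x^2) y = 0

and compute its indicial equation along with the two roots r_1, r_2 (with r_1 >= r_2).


Divide by x^2 to reach normal form y'' + P_1(x) y' + P_2(x) y = 0 with P_1(x) = -2 - 2/x and P_2(x) = -3 + 2/x^2.
x = 0 is a singular point because the y'-coefficient -2 - 2/x has a pole at x = 0 and the y-coefficient -3 + 2/x^2 has a pole at x = 0.
It is a regular singular point because x P_1(x) = p(x) = -2x - 2 and x^2 P_2(x) = q(x) = 2 - 3x^2 are polynomials, hence analytic at x = 0.
p(0) = -2,  q(0) = 2.
Indicial equation: r(r-1) + p(0) r + q(0) = 0, i.e. r^2 + (p(0) - 1) r + q(0) = 0, i.e. r^2 - 3 r + 2 = 0.
Discriminant: (-3)^2 - 4(2) = 1, so r = (3 ± 1)/2.
Solving: r_1 = 2, r_2 = 1.

indicial: r^2 - 3 r + 2 = 0; roots r_1 = 2, r_2 = 1


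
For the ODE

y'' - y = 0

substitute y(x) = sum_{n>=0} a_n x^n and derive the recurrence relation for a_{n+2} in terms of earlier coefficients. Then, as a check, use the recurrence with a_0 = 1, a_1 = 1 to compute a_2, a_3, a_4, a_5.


Substitute y = sum_n a_n x^n into y'' + (const) y = 0.
y''(x) = sum_{n>=0} (n+2)(n+1) a_{n+2} x^n.
The ODE becomes sum_n [(n+2)(n+1) a_{n+2} - 1 a_n] x^n = 0.
Setting each coefficient to zero gives the recurrence:
  (n+2)(n+1) a_{n+2} - 1 a_n = 0,
  a_{n+2} = 1 / ((n+1)(n+2)) a_n.

Check with a_0 = 1, a_1 = 1 (apply the recurrence for n = 0, 1, 2, 3): a_0 = 1, a_1 = 1, a_2 = 1/2, a_3 = 1/6, a_4 = 1/24, a_5 = 1/120.

a_{n+2} = 1/((n+1)(n+2)) * a_n; check: a_0 = 1, a_1 = 1, a_2 = 1/2, a_3 = 1/6, a_4 = 1/24, a_5 = 1/120


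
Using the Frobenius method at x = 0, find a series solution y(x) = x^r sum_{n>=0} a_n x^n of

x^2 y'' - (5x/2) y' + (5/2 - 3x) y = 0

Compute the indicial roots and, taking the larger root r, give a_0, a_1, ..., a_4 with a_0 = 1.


Write in Frobenius form y'' + (p(x)/x) y' + (q(x)/x^2) y = 0:
  p(x) = -5/2,  q(x) = 5/2 - 3x.
Indicial equation: r(r-1) + (-5/2) r + (5/2) = 0 -> roots r_1 = 5/2, r_2 = 1.
Take r = r_1 = 5/2. Let y(x) = x^r sum_{n>=0} a_n x^n with a_0 = 1.
Substitute y = x^r sum a_n x^n and match x^{r+n}. The recurrence is
  D(n) a_n - 3 a_{n-1} = 0,  where D(n) = (r+n)(r+n-1) + (-5/2)(r+n) + (5/2).
  a_n = 3 / D(n) * a_{n-1}.
Since the indicial polynomial factors as (r - r_1)(r - r_2), D(n) = (r_1 + n - r_1)(r_1 + n - r_2) = n(n + 3/2).
Evaluating step by step (a_0 = 1):
  n = 1: D(1) = 1(1 + 3/2) = 5/2; numerator = 3(1) = 3; a_1 = (3)/(5/2) = 6/5
  n = 2: D(2) = 2(2 + 3/2) = 7; numerator = 3(6/5) = 18/5; a_2 = (18/5)/(7) = 18/35
  n = 3: D(3) = 3(3 + 3/2) = 27/2; numerator = 3(18/35) = 54/35; a_3 = (54/35)/(27/2) = 4/35
  n = 4: D(4) = 4(4 + 3/2) = 22; numerator = 3(4/35) = 12/35; a_4 = (12/35)/(22) = 6/385

r = 5/2; a_0 = 1; a_1 = 6/5; a_2 = 18/35; a_3 = 4/35; a_4 = 6/385


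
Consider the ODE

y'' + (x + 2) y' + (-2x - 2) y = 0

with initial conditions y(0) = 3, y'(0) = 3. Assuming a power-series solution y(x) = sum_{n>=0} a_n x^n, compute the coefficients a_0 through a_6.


Ansatz: y(x) = sum_{n>=0} a_n x^n, so y'(x) = sum_{n>=1} n a_n x^(n-1) and y''(x) = sum_{n>=2} n(n-1) a_n x^(n-2).
Substitute into P(x) y'' + Q(x) y' + R(x) y = 0 with P(x) = 1, Q(x) = x + 2, R(x) = -2x - 2, and match powers of x.
Initial conditions: a_0 = 3, a_1 = 3.
Setting the coefficient of each power of x to zero and solving order by order (substituting the coefficients already found):
  x^0: 2 a_2 + 2 a_1 - 2 a_0 = 0  ->  2 a_2 = -2 a_1 + 2 a_0 = 0  ->  a_2 = 0
  x^1: 6 a_3 + 4 a_2 - a_1 - 2 a_0 = 0  ->  6 a_3 = -4 a_2 + a_1 + 2 a_0 = 9  ->  a_3 = 3/2
  x^2: 12 a_4 + 6 a_3 - 2 a_1 = 0  ->  12 a_4 = -6 a_3 + 2 a_1 = -3  ->  a_4 = -1/4
  x^3: 20 a_5 + 8 a_4 + a_3 - 2 a_2 = 0  ->  20 a_5 = -8 a_4 - a_3 + 2 a_2 = 1/2  ->  a_5 = 1/40
  x^4: 30 a_6 + 10 a_5 + 2 a_4 - 2 a_3 = 0  ->  30 a_6 = -10 a_5 - 2 a_4 + 2 a_3 = 13/4  ->  a_6 = 13/120
Truncated series: y(x) = 3 + 3 x + (3/2) x^3 - (1/4) x^4 + (1/40) x^5 + (13/120) x^6 + O(x^7).

a_0 = 3; a_1 = 3; a_2 = 0; a_3 = 3/2; a_4 = -1/4; a_5 = 1/40; a_6 = 13/120


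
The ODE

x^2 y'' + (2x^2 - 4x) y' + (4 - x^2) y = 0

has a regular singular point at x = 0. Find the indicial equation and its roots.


Divide by x^2 to reach normal form y'' + P_1(x) y' + P_2(x) y = 0 with P_1(x) = 2 - 4/x and P_2(x) = -1 + 4/x^2.
x = 0 is a singular point because the y'-coefficient 2 - 4/x has a pole at x = 0 and the y-coefficient -1 + 4/x^2 has a pole at x = 0.
It is a regular singular point because x P_1(x) = p(x) = 2x - 4 and x^2 P_2(x) = q(x) = 4 - x^2 are polynomials, hence analytic at x = 0.
p(0) = -4,  q(0) = 4.
Indicial equation: r(r-1) + p(0) r + q(0) = 0, i.e. r^2 + (p(0) - 1) r + q(0) = 0, i.e. r^2 - 5 r + 4 = 0.
Discriminant: (-5)^2 - 4(4) = 9, so r = (5 ± 3)/2.
Solving: r_1 = 4, r_2 = 1.

indicial: r^2 - 5 r + 4 = 0; roots r_1 = 4, r_2 = 1


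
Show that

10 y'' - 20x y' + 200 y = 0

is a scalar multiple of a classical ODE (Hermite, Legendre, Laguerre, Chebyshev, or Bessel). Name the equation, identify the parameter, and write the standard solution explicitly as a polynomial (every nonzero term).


All three coefficients share the factor 10; dividing through by 10 gives  y'' - 2x y' + 20 y = 0.
This matches the Hermite equation y'' - 2x y' + 2n y = 0 with 2n = 20, so n = 10; the polynomial solution is H_10(x).
With y = sum_k a_k x^k, matching x^k gives (k+2)(k+1) a_{k+2} = 2(k - n) a_k = 2(k - 10) a_k. The right side vanishes at k = 10, so the series with the parity of 10 terminates at degree 10.
Standard normalization: leading coefficient of H_n is 2^n, so a_10 = 2^10 = 1024. Work downward with a_k = (k+1)(k+2) a_{k+2} / (2(k - n)):
  a_8 = (9)(10)(1024) / (2(8 - 10)) = 92160/(-4) = -23040
  a_6 = (7)(8)(-23040) / (2(6 - 10)) = -1290240/(-8) = 161280
  a_4 = (5)(6)(161280) / (2(4 - 10)) = 4838400/(-12) = -403200
  a_2 = (3)(4)(-403200) / (2(2 - 10)) = -4838400/(-16) = 302400
  a_0 = (1)(2)(302400) / (2(0 - 10)) = 604800/(-20) = -30240
Hence H_10(x) = 1024 x^10 - 23040 x^8 + 161280 x^6 - 403200 x^4 + 302400 x^2 - 30240.

H_10(x); series = 1024 x^10 - 23040 x^8 + 161280 x^6 - 403200 x^4 + 302400 x^2 - 30240


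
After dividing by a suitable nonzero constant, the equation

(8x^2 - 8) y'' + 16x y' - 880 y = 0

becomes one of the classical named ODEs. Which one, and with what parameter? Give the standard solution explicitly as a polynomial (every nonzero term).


All three coefficients share the factor -8; dividing through by -8 gives  (1 - x^2) y'' - 2x y' + 110 y = 0.
This matches the Legendre equation (1 - x^2) y'' - 2x y' + n(n+1) y = 0 (note the -2x y' term) with n(n+1) = 110, so n = 10; the polynomial solution is P_10(x).
With y = sum_k a_k x^k, matching x^k gives (k+2)(k+1) a_{k+2} = [k(k+1) - n(n+1)] a_k = (k - 10)(k + 11) a_k. The right side vanishes at k = 10, so the series with the parity of 10 terminates at degree 10.
Standard normalization (P_n(1) = 1): leading coefficient (2n)!/(2^n (n!)^2) = 2432902008176640000/(1024*13168189440000) = 46189/256, so a_10 = 46189/256. Work downward with a_k = (k+1)(k+2) a_{k+2} / ((k - 10)(k + 11)):
  a_8 = (9)(10)(46189/256) / ((8 - 10)(8 + 11)) = (2078505/128)/(-38) = -109395/256
  a_6 = (7)(8)(-109395/256) / ((6 - 10)(6 + 11)) = (-765765/32)/(-68) = 45045/128
  a_4 = (5)(6)(45045/128) / ((4 - 10)(4 + 11)) = (675675/64)/(-90) = -15015/128
  a_2 = (3)(4)(-15015/128) / ((2 - 10)(2 + 11)) = (-45045/32)/(-104) = 3465/256
  a_0 = (1)(2)(3465/256) / ((0 - 10)(0 + 11)) = (3465/128)/(-110) = -63/256
Hence P_10(x) = 46189 x^10/256 - 109395 x^8/256 + 45045 x^6/128 - 15015 x^4/128 + 3465 x^2/256 - 63/256.

P_10(x); series = 46189 x^10/256 - 109395 x^8/256 + 45045 x^6/128 - 15015 x^4/128 + 3465 x^2/256 - 63/256


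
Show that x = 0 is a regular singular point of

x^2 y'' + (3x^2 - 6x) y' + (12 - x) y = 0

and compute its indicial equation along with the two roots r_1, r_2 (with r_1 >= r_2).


Divide by x^2 to reach normal form y'' + P_1(x) y' + P_2(x) y = 0 with P_1(x) = 3 - 6/x and P_2(x) = -1/x + 12/x^2.
x = 0 is a singular point because the y'-coefficient 3 - 6/x has a pole at x = 0 and the y-coefficient -1/x + 12/x^2 has a pole at x = 0.
It is a regular singular point because x P_1(x) = p(x) = 3x - 6 and x^2 P_2(x) = q(x) = 12 - x are polynomials, hence analytic at x = 0.
p(0) = -6,  q(0) = 12.
Indicial equation: r(r-1) + p(0) r + q(0) = 0, i.e. r^2 + (p(0) - 1) r + q(0) = 0, i.e. r^2 - 7 r + 12 = 0.
Discriminant: (-7)^2 - 4(12) = 1, so r = (7 ± 1)/2.
Solving: r_1 = 4, r_2 = 3.

indicial: r^2 - 7 r + 12 = 0; roots r_1 = 4, r_2 = 3
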